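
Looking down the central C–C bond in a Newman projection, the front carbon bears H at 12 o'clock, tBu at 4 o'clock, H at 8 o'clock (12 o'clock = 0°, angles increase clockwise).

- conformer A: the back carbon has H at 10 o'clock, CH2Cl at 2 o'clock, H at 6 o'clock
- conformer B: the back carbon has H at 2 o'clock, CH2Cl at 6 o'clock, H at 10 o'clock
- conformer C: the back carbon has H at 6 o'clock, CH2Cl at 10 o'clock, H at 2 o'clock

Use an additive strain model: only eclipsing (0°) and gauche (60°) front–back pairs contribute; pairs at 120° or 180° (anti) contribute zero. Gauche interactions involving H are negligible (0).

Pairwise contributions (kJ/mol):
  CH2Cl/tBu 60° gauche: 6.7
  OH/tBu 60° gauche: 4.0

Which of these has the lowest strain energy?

C

A (staggered): tBu–CH2Cl gauche; 6.7 = 6.7 kJ/mol.
B (staggered): tBu–CH2Cl gauche; 6.7 = 6.7 kJ/mol.
C (staggered): no non-H gauche contacts → 0.0 kJ/mol.
C has the lowest total (0.0 kJ/mol).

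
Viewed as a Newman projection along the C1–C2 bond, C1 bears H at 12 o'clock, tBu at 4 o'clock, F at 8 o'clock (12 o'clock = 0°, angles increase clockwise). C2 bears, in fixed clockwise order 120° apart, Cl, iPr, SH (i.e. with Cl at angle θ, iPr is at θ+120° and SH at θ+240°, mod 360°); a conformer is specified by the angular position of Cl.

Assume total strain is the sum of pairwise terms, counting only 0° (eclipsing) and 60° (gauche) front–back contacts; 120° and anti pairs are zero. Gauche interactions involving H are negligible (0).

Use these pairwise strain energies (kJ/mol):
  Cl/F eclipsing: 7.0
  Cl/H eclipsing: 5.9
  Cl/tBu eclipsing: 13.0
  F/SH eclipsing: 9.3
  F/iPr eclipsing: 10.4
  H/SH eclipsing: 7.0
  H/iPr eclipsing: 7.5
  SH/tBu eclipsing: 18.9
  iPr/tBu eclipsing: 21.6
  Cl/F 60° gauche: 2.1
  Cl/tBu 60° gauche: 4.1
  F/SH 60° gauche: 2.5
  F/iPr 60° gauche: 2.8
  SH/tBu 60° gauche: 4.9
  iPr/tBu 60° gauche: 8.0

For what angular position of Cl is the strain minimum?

Cl at 0° (eclipsed): H(0°)/Cl(0°) eclipsed 5.9; tBu(120°)/iPr(120°) eclipsed 21.6; F(240°)/SH(240°) eclipsed 9.3 → 36.8 kJ/mol.
Cl at 60° (staggered): tBu(120°)/Cl(60°) gauche 4.1; tBu(120°)/iPr(180°) gauche 8.0; F(240°)/iPr(180°) gauche 2.8; F(240°)/SH(300°) gauche 2.5 → 17.4 kJ/mol.
Cl at 120° (eclipsed): H(0°)/SH(0°) eclipsed 7.0; tBu(120°)/Cl(120°) eclipsed 13.0; F(240°)/iPr(240°) eclipsed 10.4 → 30.4 kJ/mol.
Cl at 180° (staggered): tBu(120°)/Cl(180°) gauche 4.1; tBu(120°)/SH(60°) gauche 4.9; F(240°)/Cl(180°) gauche 2.1; F(240°)/iPr(300°) gauche 2.8 → 13.9 kJ/mol.
Cl at 240° (eclipsed): H(0°)/iPr(0°) eclipsed 7.5; tBu(120°)/SH(120°) eclipsed 18.9; F(240°)/Cl(240°) eclipsed 7.0 → 33.4 kJ/mol.
Cl at 300° (staggered): tBu(120°)/iPr(60°) gauche 8.0; tBu(120°)/SH(180°) gauche 4.9; F(240°)/Cl(300°) gauche 2.1; F(240°)/SH(180°) gauche 2.5 → 17.5 kJ/mol.
The minimum (13.9 kJ/mol) occurs with Cl at 180°.

180°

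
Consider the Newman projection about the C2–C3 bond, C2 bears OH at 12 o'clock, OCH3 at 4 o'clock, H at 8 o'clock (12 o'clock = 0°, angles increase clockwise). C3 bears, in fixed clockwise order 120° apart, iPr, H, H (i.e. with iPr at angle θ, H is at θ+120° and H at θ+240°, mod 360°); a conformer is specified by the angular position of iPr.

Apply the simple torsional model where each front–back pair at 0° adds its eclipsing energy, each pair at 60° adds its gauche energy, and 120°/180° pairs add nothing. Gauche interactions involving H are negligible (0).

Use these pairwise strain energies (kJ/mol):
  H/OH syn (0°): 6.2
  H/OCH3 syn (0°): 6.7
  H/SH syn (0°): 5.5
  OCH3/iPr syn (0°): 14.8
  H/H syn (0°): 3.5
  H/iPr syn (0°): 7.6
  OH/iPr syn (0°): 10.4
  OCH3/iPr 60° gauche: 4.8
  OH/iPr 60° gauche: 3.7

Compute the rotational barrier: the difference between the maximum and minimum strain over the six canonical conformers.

iPr at 0° is eclipsed. OH at 0° is eclipsed with iPr at 0° (10.4); OCH3 at 120° is eclipsed with H at 120° (6.7); H at 240° is eclipsed with H at 240° (3.5). Total 20.6 kJ/mol.
iPr at 60° is staggered. OH at 0° is gauche with iPr at 60° (3.7); OCH3 at 120° is gauche with iPr at 60° (4.8). Total 8.5 kJ/mol.
iPr at 120° is eclipsed. OH at 0° is eclipsed with H at 0° (6.2); OCH3 at 120° is eclipsed with iPr at 120° (14.8); H at 240° is eclipsed with H at 240° (3.5). Total 24.5 kJ/mol.
iPr at 180° is staggered. OCH3 at 120° is gauche with iPr at 180° (4.8). Total 4.8 kJ/mol.
iPr at 240° is eclipsed. OH at 0° is eclipsed with H at 0° (6.2); OCH3 at 120° is eclipsed with H at 120° (6.7); H at 240° is eclipsed with iPr at 240° (7.6). Total 20.5 kJ/mol.
iPr at 300° is staggered. OH at 0° is gauche with iPr at 300° (3.7). Total 3.7 kJ/mol.
Max at 120° (24.5 kJ/mol), min at 300° (3.7 kJ/mol); barrier = 20.8 kJ/mol.

20.8 kJ/mol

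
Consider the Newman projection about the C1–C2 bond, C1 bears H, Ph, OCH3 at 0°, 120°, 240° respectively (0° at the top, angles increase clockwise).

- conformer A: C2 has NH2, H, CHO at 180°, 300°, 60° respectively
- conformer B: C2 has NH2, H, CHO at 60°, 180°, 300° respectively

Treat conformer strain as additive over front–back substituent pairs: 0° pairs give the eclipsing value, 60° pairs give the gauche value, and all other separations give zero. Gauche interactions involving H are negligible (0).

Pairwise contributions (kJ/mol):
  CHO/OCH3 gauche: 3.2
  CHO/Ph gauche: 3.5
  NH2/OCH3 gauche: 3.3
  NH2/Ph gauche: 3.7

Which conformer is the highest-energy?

A is staggered. Ph at 120° is gauche with NH2 at 180° (3.7); Ph at 120° is gauche with CHO at 60° (3.5); OCH3 at 240° is gauche with NH2 at 180° (3.3). Total 10.5 kJ/mol.
B is staggered. Ph at 120° is gauche with NH2 at 60° (3.7); OCH3 at 240° is gauche with CHO at 300° (3.2). Total 6.9 kJ/mol.
A has the highest total (10.5 kJ/mol).

A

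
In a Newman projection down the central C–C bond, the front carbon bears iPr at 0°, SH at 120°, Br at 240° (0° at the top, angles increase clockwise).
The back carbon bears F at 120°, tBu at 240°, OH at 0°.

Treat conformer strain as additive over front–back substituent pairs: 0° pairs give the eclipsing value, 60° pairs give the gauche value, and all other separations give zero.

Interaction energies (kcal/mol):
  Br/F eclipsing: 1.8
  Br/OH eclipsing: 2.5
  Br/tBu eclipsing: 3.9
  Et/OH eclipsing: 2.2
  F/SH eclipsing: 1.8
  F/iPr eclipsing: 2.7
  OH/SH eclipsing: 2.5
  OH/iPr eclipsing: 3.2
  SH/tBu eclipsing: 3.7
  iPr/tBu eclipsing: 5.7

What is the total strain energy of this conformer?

This conformer is eclipsed. iPr at 0° is eclipsed with OH at 0° (3.2); SH at 120° is eclipsed with F at 120° (1.8); Br at 240° is eclipsed with tBu at 240° (3.9). Total 8.9 kcal/mol.

8.9 kcal/mol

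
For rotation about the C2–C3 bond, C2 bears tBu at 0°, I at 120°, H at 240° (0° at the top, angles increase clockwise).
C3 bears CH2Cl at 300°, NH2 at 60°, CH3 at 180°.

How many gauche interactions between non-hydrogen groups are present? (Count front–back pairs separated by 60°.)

Non-H gauche pairs: tBu(0°)/CH2Cl(300°); tBu(0°)/NH2(60°); I(120°)/NH2(60°); I(120°)/CH3(180°) — 4 interactions.

4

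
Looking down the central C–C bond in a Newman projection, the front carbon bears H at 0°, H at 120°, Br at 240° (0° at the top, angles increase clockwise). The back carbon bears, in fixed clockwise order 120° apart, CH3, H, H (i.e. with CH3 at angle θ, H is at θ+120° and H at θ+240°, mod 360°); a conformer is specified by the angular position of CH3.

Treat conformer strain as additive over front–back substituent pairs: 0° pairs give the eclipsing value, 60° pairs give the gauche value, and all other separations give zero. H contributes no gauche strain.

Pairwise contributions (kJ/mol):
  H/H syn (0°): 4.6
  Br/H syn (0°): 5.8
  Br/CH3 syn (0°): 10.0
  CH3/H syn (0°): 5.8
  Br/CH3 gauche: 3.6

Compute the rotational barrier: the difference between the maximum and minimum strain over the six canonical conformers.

19.2 kJ/mol

CH3 at 0° (eclipsed): H–CH3 eclipsed, H–H eclipsed, Br–H eclipsed; 5.8 + 4.6 + 5.8 = 16.2 kJ/mol.
CH3 at 60° (staggered): no non-H gauche contacts → 0.0 kJ/mol.
CH3 at 120° (eclipsed): H–H eclipsed, H–CH3 eclipsed, Br–H eclipsed; 4.6 + 5.8 + 5.8 = 16.2 kJ/mol.
CH3 at 180° (staggered): Br–CH3 gauche; 3.6 = 3.6 kJ/mol.
CH3 at 240° (eclipsed): H–H eclipsed, H–H eclipsed, Br–CH3 eclipsed; 4.6 + 4.6 + 10.0 = 19.2 kJ/mol.
CH3 at 300° (staggered): Br–CH3 gauche; 3.6 = 3.6 kJ/mol.
Max at 240° (19.2 kJ/mol), min at 60° (0.0 kJ/mol); barrier = 19.2 kJ/mol.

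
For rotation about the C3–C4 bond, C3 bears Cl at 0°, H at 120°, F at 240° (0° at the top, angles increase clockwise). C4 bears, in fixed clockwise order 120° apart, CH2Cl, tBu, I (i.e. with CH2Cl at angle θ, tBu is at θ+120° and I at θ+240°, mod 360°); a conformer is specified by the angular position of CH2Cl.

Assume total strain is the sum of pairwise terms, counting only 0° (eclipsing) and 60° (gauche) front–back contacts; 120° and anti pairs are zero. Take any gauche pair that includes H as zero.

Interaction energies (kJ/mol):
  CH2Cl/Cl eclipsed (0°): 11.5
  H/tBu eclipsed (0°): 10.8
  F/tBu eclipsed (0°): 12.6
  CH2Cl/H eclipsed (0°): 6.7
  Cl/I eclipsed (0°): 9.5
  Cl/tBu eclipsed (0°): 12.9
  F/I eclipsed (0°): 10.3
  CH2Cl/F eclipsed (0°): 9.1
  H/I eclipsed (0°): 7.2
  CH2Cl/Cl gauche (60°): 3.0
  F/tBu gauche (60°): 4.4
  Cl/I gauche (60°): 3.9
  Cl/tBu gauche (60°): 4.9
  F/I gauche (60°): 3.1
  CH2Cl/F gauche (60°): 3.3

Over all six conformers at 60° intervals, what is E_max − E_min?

18.3 kJ/mol

CH2Cl at 0° (eclipsed): Cl–CH2Cl eclipsed, H–tBu eclipsed, F–I eclipsed; 11.5 + 10.8 + 10.3 = 32.6 kJ/mol.
CH2Cl at 60° (staggered): Cl–CH2Cl gauche, Cl–I gauche, F–tBu gauche, F–I gauche; 3.0 + 3.9 + 4.4 + 3.1 = 14.4 kJ/mol.
CH2Cl at 120° (eclipsed): Cl–I eclipsed, H–CH2Cl eclipsed, F–tBu eclipsed; 9.5 + 6.7 + 12.6 = 28.8 kJ/mol.
CH2Cl at 180° (staggered): Cl–tBu gauche, Cl–I gauche, F–CH2Cl gauche, F–tBu gauche; 4.9 + 3.9 + 3.3 + 4.4 = 16.5 kJ/mol.
CH2Cl at 240° (eclipsed): Cl–tBu eclipsed, H–I eclipsed, F–CH2Cl eclipsed; 12.9 + 7.2 + 9.1 = 29.2 kJ/mol.
CH2Cl at 300° (staggered): Cl–CH2Cl gauche, Cl–tBu gauche, F–CH2Cl gauche, F–I gauche; 3.0 + 4.9 + 3.3 + 3.1 = 14.3 kJ/mol.
Max at 0° (32.6 kJ/mol), min at 300° (14.3 kJ/mol); barrier = 18.3 kJ/mol.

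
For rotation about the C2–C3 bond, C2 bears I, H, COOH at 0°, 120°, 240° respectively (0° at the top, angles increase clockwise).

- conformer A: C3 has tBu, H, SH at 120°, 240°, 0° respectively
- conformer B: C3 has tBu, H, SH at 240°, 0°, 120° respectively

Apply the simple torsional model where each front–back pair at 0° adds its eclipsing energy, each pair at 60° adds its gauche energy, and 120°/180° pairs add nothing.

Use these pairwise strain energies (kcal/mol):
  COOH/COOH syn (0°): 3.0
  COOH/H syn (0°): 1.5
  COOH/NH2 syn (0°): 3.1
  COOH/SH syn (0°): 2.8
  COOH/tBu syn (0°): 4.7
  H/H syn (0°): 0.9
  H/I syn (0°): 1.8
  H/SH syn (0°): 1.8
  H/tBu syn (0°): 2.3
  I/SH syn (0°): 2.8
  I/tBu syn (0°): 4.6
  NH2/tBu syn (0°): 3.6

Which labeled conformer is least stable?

B

A (eclipsed): I–SH eclipsed, H–tBu eclipsed, COOH–H eclipsed; 2.8 + 2.3 + 1.5 = 6.6 kcal/mol.
B (eclipsed): I–H eclipsed, H–SH eclipsed, COOH–tBu eclipsed; 1.8 + 1.8 + 4.7 = 8.3 kcal/mol.
B has the highest total (8.3 kcal/mol).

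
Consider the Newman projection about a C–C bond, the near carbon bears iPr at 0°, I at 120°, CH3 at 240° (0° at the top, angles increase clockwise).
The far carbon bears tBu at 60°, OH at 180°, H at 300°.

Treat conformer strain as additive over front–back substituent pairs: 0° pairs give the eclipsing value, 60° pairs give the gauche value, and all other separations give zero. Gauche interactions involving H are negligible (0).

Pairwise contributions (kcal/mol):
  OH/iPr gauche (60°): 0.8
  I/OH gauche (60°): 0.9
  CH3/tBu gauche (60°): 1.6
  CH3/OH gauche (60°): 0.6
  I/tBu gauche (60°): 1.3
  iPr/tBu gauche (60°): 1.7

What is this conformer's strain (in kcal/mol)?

4.5 kcal/mol

This conformer (staggered): iPr(0°)/tBu(60°) gauche 1.7; I(120°)/tBu(60°) gauche 1.3; I(120°)/OH(180°) gauche 0.9; CH3(240°)/OH(180°) gauche 0.6 → 4.5 kcal/mol.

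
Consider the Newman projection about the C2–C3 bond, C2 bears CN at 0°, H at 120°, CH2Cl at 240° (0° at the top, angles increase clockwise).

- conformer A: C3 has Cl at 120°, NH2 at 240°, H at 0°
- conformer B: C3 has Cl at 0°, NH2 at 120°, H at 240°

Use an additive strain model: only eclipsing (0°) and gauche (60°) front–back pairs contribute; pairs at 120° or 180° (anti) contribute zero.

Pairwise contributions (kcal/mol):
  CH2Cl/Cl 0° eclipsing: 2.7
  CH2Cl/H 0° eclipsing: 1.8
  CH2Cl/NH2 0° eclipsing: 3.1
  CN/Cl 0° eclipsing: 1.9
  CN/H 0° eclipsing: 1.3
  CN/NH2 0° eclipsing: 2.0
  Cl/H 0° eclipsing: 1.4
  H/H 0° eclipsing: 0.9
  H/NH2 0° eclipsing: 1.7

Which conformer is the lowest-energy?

B

A (eclipsed): CN–H eclipsed, H–Cl eclipsed, CH2Cl–NH2 eclipsed; 1.3 + 1.4 + 3.1 = 5.8 kcal/mol.
B (eclipsed): CN–Cl eclipsed, H–NH2 eclipsed, CH2Cl–H eclipsed; 1.9 + 1.7 + 1.8 = 5.4 kcal/mol.
B has the lowest total (5.4 kcal/mol).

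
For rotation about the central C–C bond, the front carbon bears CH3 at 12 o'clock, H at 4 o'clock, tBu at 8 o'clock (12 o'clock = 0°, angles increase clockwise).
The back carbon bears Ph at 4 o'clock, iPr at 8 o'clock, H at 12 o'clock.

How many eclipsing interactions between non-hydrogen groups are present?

Non-H eclipsing pairs: tBu(240°)/iPr(240°) — 1 interaction.

1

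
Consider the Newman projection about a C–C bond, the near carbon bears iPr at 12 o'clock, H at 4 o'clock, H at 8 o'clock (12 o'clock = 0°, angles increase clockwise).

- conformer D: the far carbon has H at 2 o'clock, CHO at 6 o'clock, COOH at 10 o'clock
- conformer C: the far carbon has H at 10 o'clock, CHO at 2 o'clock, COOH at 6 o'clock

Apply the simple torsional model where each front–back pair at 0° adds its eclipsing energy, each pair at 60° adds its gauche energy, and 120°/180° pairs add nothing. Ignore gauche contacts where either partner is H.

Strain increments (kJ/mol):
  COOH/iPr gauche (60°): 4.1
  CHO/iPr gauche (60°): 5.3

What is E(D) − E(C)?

D (staggered): iPr(0°)/COOH(300°) gauche 4.1 → 4.1 kJ/mol.
C (staggered): iPr(0°)/CHO(60°) gauche 5.3 → 5.3 kJ/mol.
E(D) − E(C) = 4.1 − 5.3 = -1.2 kJ/mol.

-1.2 kJ/mol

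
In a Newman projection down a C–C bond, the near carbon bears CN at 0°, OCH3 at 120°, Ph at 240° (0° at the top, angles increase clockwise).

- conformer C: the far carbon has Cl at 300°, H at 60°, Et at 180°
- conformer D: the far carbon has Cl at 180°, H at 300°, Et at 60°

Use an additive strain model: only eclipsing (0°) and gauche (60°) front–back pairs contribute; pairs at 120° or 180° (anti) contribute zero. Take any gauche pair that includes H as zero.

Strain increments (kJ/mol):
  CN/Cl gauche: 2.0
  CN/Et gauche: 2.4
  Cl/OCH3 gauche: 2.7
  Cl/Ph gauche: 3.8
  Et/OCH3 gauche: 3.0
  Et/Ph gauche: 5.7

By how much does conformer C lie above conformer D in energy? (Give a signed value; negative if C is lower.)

+2.6 kJ/mol

C (staggered): CN(0°)/Cl(300°) gauche 2.0; OCH3(120°)/Et(180°) gauche 3.0; Ph(240°)/Cl(300°) gauche 3.8; Ph(240°)/Et(180°) gauche 5.7 → 14.5 kJ/mol.
D (staggered): CN(0°)/Et(60°) gauche 2.4; OCH3(120°)/Cl(180°) gauche 2.7; OCH3(120°)/Et(60°) gauche 3.0; Ph(240°)/Cl(180°) gauche 3.8 → 11.9 kJ/mol.
E(C) − E(D) = 14.5 − 11.9 = +2.6 kJ/mol.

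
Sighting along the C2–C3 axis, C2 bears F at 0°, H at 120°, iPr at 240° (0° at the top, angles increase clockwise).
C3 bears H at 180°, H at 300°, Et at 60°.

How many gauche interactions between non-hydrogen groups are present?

1

Non-H gauche pairs: F(0°)/Et(60°) — 1 interaction.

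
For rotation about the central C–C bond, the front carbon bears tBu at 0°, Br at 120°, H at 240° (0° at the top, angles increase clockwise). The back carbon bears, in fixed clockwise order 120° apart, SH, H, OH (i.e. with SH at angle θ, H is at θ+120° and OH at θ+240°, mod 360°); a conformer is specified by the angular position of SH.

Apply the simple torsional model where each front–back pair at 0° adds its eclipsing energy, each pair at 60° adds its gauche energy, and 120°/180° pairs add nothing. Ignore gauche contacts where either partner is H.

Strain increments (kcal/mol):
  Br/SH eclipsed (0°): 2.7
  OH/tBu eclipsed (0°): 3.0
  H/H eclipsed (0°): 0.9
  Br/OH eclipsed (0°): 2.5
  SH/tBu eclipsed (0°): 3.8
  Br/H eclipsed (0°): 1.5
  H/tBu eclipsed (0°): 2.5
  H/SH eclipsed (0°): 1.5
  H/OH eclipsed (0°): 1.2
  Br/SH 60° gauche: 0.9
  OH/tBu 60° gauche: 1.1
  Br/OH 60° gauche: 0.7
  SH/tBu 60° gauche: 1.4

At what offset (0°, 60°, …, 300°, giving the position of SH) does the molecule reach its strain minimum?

300°

SH at 0° (eclipsed): tBu(0°)/SH(0°) eclipsed 3.8; Br(120°)/H(120°) eclipsed 1.5; H(240°)/OH(240°) eclipsed 1.2 → 6.5 kcal/mol.
SH at 60° (staggered): tBu(0°)/SH(60°) gauche 1.4; tBu(0°)/OH(300°) gauche 1.1; Br(120°)/SH(60°) gauche 0.9 → 3.4 kcal/mol.
SH at 120° (eclipsed): tBu(0°)/OH(0°) eclipsed 3.0; Br(120°)/SH(120°) eclipsed 2.7; H(240°)/H(240°) eclipsed 0.9 → 6.6 kcal/mol.
SH at 180° (staggered): tBu(0°)/OH(60°) gauche 1.1; Br(120°)/SH(180°) gauche 0.9; Br(120°)/OH(60°) gauche 0.7 → 2.7 kcal/mol.
SH at 240° (eclipsed): tBu(0°)/H(0°) eclipsed 2.5; Br(120°)/OH(120°) eclipsed 2.5; H(240°)/SH(240°) eclipsed 1.5 → 6.5 kcal/mol.
SH at 300° (staggered): tBu(0°)/SH(300°) gauche 1.4; Br(120°)/OH(180°) gauche 0.7 → 2.1 kcal/mol.
The minimum (2.1 kcal/mol) occurs with SH at 300°.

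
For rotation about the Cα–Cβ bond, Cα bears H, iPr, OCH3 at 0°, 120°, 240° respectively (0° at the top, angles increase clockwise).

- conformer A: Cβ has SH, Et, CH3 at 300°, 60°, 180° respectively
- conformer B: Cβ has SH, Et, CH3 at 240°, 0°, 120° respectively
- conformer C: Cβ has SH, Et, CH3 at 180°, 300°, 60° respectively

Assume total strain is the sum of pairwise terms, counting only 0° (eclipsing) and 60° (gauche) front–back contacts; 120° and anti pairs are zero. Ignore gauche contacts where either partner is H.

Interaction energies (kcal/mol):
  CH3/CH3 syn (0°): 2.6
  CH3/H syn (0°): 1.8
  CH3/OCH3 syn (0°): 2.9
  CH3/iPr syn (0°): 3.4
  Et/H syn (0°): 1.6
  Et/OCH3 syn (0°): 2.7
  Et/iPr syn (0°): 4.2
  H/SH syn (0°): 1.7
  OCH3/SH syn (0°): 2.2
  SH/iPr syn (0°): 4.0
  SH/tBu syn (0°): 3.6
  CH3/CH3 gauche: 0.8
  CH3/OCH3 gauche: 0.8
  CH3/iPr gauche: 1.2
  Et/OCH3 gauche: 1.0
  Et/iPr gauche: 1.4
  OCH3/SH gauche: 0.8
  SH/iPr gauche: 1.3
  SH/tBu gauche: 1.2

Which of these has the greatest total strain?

B

A (staggered): iPr–Et gauche, iPr–CH3 gauche, OCH3–SH gauche, OCH3–CH3 gauche; 1.4 + 1.2 + 0.8 + 0.8 = 4.2 kcal/mol.
B (eclipsed): H–Et eclipsed, iPr–CH3 eclipsed, OCH3–SH eclipsed; 1.6 + 3.4 + 2.2 = 7.2 kcal/mol.
C (staggered): iPr–SH gauche, iPr–CH3 gauche, OCH3–SH gauche, OCH3–Et gauche; 1.3 + 1.2 + 0.8 + 1.0 = 4.3 kcal/mol.
B has the highest total (7.2 kcal/mol).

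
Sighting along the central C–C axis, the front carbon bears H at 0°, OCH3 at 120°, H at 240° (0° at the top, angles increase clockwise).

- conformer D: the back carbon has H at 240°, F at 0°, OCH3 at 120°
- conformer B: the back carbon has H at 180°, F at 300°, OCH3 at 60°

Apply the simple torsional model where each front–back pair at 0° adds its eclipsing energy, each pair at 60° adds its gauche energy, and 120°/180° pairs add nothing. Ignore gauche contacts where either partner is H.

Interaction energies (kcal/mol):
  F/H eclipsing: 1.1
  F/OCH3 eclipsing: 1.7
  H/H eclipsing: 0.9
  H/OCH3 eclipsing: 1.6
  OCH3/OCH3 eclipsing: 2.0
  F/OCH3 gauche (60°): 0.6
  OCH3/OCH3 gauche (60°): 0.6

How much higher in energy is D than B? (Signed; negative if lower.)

D (eclipsed): H(0°)/F(0°) eclipsed 1.1; OCH3(120°)/OCH3(120°) eclipsed 2.0; H(240°)/H(240°) eclipsed 0.9 → 4.0 kcal/mol.
B (staggered): OCH3(120°)/OCH3(60°) gauche 0.6 → 0.6 kcal/mol.
E(D) − E(B) = 4.0 − 0.6 = +3.4 kcal/mol.

+3.4 kcal/mol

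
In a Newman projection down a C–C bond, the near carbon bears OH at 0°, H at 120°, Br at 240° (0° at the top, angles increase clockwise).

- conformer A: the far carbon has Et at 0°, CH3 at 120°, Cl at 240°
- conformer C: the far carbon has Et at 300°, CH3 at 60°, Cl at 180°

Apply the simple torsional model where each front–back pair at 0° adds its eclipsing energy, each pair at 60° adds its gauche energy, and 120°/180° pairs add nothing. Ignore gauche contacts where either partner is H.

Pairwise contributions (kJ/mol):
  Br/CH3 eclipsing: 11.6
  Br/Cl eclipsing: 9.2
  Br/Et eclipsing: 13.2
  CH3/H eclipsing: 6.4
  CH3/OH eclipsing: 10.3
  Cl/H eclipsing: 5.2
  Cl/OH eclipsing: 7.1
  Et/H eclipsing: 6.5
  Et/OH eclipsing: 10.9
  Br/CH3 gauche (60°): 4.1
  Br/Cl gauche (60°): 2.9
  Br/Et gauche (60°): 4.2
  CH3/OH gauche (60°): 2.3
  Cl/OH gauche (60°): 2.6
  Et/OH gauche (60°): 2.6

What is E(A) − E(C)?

A (eclipsed): OH–Et eclipsed, H–CH3 eclipsed, Br–Cl eclipsed; 10.9 + 6.4 + 9.2 = 26.5 kJ/mol.
C (staggered): OH–Et gauche, OH–CH3 gauche, Br–Et gauche, Br–Cl gauche; 2.6 + 2.3 + 4.2 + 2.9 = 12.0 kJ/mol.
E(A) − E(C) = 26.5 − 12.0 = +14.5 kJ/mol.

+14.5 kJ/mol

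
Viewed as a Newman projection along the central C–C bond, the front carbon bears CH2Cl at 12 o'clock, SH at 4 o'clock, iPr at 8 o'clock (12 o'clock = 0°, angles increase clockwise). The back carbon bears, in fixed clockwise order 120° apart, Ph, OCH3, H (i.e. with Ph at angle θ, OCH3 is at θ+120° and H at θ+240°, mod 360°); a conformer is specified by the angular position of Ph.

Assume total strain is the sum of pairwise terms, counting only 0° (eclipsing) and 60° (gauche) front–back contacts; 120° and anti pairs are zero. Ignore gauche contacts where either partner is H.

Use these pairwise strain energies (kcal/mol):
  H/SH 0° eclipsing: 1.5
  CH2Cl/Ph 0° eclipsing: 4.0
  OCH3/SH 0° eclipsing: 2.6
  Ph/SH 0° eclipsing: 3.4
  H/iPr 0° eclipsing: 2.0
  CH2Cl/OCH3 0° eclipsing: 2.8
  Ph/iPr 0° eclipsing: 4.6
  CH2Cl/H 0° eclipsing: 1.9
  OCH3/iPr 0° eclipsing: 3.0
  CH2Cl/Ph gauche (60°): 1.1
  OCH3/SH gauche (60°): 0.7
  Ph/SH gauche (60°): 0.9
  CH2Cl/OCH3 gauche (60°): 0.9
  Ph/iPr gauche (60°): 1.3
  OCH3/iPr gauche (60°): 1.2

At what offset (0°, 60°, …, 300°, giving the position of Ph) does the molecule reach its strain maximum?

240°

Ph at 0° (eclipsed): CH2Cl–Ph eclipsed, SH–OCH3 eclipsed, iPr–H eclipsed; 4.0 + 2.6 + 2.0 = 8.6 kcal/mol.
Ph at 60° (staggered): CH2Cl–Ph gauche, SH–Ph gauche, SH–OCH3 gauche, iPr–OCH3 gauche; 1.1 + 0.9 + 0.7 + 1.2 = 3.9 kcal/mol.
Ph at 120° (eclipsed): CH2Cl–H eclipsed, SH–Ph eclipsed, iPr–OCH3 eclipsed; 1.9 + 3.4 + 3.0 = 8.3 kcal/mol.
Ph at 180° (staggered): CH2Cl–OCH3 gauche, SH–Ph gauche, iPr–Ph gauche, iPr–OCH3 gauche; 0.9 + 0.9 + 1.3 + 1.2 = 4.3 kcal/mol.
Ph at 240° (eclipsed): CH2Cl–OCH3 eclipsed, SH–H eclipsed, iPr–Ph eclipsed; 2.8 + 1.5 + 4.6 = 8.9 kcal/mol.
Ph at 300° (staggered): CH2Cl–Ph gauche, CH2Cl–OCH3 gauche, SH–OCH3 gauche, iPr–Ph gauche; 1.1 + 0.9 + 0.7 + 1.3 = 4.0 kcal/mol.
The maximum (8.9 kcal/mol) occurs with Ph at 240°.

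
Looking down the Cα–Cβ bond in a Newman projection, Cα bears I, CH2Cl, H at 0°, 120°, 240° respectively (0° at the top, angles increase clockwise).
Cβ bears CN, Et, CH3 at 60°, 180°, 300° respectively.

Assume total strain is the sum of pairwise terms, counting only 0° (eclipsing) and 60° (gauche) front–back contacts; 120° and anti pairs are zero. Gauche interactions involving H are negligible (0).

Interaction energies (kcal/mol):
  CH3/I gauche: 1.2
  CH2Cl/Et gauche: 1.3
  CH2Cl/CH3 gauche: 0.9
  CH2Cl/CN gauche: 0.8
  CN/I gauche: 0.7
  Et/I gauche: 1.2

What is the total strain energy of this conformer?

This conformer (staggered): I–CN gauche, I–CH3 gauche, CH2Cl–CN gauche, CH2Cl–Et gauche; 0.7 + 1.2 + 0.8 + 1.3 = 4.0 kcal/mol.

4.0 kcal/mol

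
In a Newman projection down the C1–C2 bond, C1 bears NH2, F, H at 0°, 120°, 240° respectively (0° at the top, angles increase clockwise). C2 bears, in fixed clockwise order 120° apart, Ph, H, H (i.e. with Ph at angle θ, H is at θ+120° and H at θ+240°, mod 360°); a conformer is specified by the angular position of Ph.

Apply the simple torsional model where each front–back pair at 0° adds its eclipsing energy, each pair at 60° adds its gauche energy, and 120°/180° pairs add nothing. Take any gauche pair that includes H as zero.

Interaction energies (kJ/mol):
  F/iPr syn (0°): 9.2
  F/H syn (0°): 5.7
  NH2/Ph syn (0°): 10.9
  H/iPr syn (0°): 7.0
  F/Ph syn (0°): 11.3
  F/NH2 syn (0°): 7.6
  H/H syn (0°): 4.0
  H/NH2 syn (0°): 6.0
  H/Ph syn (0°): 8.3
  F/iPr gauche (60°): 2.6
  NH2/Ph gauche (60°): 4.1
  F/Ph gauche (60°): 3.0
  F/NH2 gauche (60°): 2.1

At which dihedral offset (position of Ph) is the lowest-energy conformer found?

180°

Ph at 0° (eclipsed): NH2–Ph eclipsed, F–H eclipsed, H–H eclipsed; 10.9 + 5.7 + 4.0 = 20.6 kJ/mol.
Ph at 60° (staggered): NH2–Ph gauche, F–Ph gauche; 4.1 + 3.0 = 7.1 kJ/mol.
Ph at 120° (eclipsed): NH2–H eclipsed, F–Ph eclipsed, H–H eclipsed; 6.0 + 11.3 + 4.0 = 21.3 kJ/mol.
Ph at 180° (staggered): F–Ph gauche; 3.0 = 3.0 kJ/mol.
Ph at 240° (eclipsed): NH2–H eclipsed, F–H eclipsed, H–Ph eclipsed; 6.0 + 5.7 + 8.3 = 20.0 kJ/mol.
Ph at 300° (staggered): NH2–Ph gauche; 4.1 = 4.1 kJ/mol.
The minimum (3.0 kJ/mol) occurs with Ph at 180°.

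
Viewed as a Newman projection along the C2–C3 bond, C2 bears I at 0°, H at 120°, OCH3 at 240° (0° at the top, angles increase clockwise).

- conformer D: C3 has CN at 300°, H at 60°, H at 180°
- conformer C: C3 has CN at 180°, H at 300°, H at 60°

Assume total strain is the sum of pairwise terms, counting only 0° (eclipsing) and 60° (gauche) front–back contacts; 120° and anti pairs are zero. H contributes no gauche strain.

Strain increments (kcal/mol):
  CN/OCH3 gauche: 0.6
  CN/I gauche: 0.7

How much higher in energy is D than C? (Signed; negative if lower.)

D is staggered. I at 0° is gauche with CN at 300° (0.7); OCH3 at 240° is gauche with CN at 300° (0.6). Total 1.3 kcal/mol.
C is staggered. OCH3 at 240° is gauche with CN at 180° (0.6). Total 0.6 kcal/mol.
E(D) − E(C) = 1.3 − 0.6 = +0.7 kcal/mol.

+0.7 kcal/mol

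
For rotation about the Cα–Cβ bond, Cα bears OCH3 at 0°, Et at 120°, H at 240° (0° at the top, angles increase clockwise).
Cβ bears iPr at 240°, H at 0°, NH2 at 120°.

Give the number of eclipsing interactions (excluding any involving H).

Non-H eclipsing pairs: Et(120°)/NH2(120°) — 1 interaction.

1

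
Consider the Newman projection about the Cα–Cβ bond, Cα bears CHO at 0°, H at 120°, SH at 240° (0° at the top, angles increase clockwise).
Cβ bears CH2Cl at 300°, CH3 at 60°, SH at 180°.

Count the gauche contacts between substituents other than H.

4

Non-H gauche pairs: CHO(0°)/CH2Cl(300°); CHO(0°)/CH3(60°); SH(240°)/CH2Cl(300°); SH(240°)/SH(180°) — 4 interactions.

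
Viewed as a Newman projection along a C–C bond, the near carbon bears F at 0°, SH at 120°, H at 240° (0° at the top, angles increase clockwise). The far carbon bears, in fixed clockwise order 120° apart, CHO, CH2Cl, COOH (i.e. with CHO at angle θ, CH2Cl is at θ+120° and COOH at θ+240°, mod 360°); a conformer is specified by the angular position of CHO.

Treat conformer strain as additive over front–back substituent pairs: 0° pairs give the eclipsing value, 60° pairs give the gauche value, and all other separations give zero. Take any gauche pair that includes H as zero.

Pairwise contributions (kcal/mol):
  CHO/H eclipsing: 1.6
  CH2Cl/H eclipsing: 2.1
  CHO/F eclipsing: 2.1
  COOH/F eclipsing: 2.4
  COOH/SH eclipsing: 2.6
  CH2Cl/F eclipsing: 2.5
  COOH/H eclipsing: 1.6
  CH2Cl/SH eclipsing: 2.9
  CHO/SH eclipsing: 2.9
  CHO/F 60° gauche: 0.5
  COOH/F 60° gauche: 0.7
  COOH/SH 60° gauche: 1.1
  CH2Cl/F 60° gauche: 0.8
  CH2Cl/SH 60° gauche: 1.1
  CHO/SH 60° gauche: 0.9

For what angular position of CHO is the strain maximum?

CHO at 0° (eclipsed): F(0°)/CHO(0°) eclipsed 2.1; SH(120°)/CH2Cl(120°) eclipsed 2.9; H(240°)/COOH(240°) eclipsed 1.6 → 6.6 kcal/mol.
CHO at 60° (staggered): F(0°)/CHO(60°) gauche 0.5; F(0°)/COOH(300°) gauche 0.7; SH(120°)/CHO(60°) gauche 0.9; SH(120°)/CH2Cl(180°) gauche 1.1 → 3.2 kcal/mol.
CHO at 120° (eclipsed): F(0°)/COOH(0°) eclipsed 2.4; SH(120°)/CHO(120°) eclipsed 2.9; H(240°)/CH2Cl(240°) eclipsed 2.1 → 7.4 kcal/mol.
CHO at 180° (staggered): F(0°)/CH2Cl(300°) gauche 0.8; F(0°)/COOH(60°) gauche 0.7; SH(120°)/CHO(180°) gauche 0.9; SH(120°)/COOH(60°) gauche 1.1 → 3.5 kcal/mol.
CHO at 240° (eclipsed): F(0°)/CH2Cl(0°) eclipsed 2.5; SH(120°)/COOH(120°) eclipsed 2.6; H(240°)/CHO(240°) eclipsed 1.6 → 6.7 kcal/mol.
CHO at 300° (staggered): F(0°)/CHO(300°) gauche 0.5; F(0°)/CH2Cl(60°) gauche 0.8; SH(120°)/CH2Cl(60°) gauche 1.1; SH(120°)/COOH(180°) gauche 1.1 → 3.5 kcal/mol.
The maximum (7.4 kcal/mol) occurs with CHO at 120°.

120°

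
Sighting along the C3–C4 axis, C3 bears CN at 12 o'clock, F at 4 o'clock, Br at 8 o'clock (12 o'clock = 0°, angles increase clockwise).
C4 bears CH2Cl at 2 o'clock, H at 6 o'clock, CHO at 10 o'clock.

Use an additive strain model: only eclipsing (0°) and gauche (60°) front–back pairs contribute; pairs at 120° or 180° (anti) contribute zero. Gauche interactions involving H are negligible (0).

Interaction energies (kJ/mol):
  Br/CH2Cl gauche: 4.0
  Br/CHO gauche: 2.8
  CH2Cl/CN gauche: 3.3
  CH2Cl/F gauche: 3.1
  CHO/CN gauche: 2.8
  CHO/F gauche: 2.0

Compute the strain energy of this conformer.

12.0 kJ/mol

This conformer (staggered): CN–CH2Cl gauche, CN–CHO gauche, F–CH2Cl gauche, Br–CHO gauche; 3.3 + 2.8 + 3.1 + 2.8 = 12.0 kJ/mol.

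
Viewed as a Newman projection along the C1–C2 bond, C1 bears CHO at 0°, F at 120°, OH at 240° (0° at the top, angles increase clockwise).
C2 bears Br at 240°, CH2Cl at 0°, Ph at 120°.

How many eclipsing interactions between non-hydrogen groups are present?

Non-H eclipsing pairs: CHO(0°)/CH2Cl(0°); F(120°)/Ph(120°); OH(240°)/Br(240°) — 3 interactions.

3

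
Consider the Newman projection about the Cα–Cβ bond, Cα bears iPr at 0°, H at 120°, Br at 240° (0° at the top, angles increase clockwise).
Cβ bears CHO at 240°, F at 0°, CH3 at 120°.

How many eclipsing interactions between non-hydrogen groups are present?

Non-H eclipsing pairs: iPr(0°)/F(0°); Br(240°)/CHO(240°) — 2 interactions.

2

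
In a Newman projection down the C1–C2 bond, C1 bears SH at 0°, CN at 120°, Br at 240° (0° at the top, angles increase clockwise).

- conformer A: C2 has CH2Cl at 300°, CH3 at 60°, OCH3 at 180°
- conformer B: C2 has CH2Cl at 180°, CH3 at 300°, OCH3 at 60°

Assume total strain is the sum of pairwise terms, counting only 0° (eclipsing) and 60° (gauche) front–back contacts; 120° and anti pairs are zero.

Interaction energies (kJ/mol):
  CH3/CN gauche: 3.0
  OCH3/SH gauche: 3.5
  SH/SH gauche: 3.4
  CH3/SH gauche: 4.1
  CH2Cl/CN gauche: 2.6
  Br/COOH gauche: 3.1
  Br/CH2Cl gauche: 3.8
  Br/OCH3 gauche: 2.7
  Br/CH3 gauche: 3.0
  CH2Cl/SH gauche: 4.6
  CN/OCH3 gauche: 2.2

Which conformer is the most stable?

B

A is staggered. SH at 0° is gauche with CH2Cl at 300° (4.6); SH at 0° is gauche with CH3 at 60° (4.1); CN at 120° is gauche with CH3 at 60° (3.0); CN at 120° is gauche with OCH3 at 180° (2.2); Br at 240° is gauche with CH2Cl at 300° (3.8); Br at 240° is gauche with OCH3 at 180° (2.7). Total 20.4 kJ/mol.
B is staggered. SH at 0° is gauche with CH3 at 300° (4.1); SH at 0° is gauche with OCH3 at 60° (3.5); CN at 120° is gauche with CH2Cl at 180° (2.6); CN at 120° is gauche with OCH3 at 60° (2.2); Br at 240° is gauche with CH2Cl at 180° (3.8); Br at 240° is gauche with CH3 at 300° (3.0). Total 19.2 kJ/mol.
B has the lowest total (19.2 kJ/mol).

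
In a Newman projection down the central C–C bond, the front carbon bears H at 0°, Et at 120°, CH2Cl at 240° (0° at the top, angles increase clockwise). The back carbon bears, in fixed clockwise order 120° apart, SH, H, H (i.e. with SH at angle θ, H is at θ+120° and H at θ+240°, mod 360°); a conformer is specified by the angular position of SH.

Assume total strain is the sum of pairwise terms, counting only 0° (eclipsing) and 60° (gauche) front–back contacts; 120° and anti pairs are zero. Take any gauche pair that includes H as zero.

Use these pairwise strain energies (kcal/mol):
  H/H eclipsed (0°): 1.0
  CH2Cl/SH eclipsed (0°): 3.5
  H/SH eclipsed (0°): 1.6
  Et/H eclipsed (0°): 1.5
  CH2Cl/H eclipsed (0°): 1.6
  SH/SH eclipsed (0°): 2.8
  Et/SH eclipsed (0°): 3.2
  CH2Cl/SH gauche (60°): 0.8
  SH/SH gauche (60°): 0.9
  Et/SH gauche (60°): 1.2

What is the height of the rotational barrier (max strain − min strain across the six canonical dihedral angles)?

SH at 0° (eclipsed): H(0°)/SH(0°) eclipsed 1.6; Et(120°)/H(120°) eclipsed 1.5; CH2Cl(240°)/H(240°) eclipsed 1.6 → 4.7 kcal/mol.
SH at 60° (staggered): Et(120°)/SH(60°) gauche 1.2 → 1.2 kcal/mol.
SH at 120° (eclipsed): H(0°)/H(0°) eclipsed 1.0; Et(120°)/SH(120°) eclipsed 3.2; CH2Cl(240°)/H(240°) eclipsed 1.6 → 5.8 kcal/mol.
SH at 180° (staggered): Et(120°)/SH(180°) gauche 1.2; CH2Cl(240°)/SH(180°) gauche 0.8 → 2.0 kcal/mol.
SH at 240° (eclipsed): H(0°)/H(0°) eclipsed 1.0; Et(120°)/H(120°) eclipsed 1.5; CH2Cl(240°)/SH(240°) eclipsed 3.5 → 6.0 kcal/mol.
SH at 300° (staggered): CH2Cl(240°)/SH(300°) gauche 0.8 → 0.8 kcal/mol.
Max at 240° (6.0 kcal/mol), min at 300° (0.8 kcal/mol); barrier = 5.2 kcal/mol.

5.2 kcal/mol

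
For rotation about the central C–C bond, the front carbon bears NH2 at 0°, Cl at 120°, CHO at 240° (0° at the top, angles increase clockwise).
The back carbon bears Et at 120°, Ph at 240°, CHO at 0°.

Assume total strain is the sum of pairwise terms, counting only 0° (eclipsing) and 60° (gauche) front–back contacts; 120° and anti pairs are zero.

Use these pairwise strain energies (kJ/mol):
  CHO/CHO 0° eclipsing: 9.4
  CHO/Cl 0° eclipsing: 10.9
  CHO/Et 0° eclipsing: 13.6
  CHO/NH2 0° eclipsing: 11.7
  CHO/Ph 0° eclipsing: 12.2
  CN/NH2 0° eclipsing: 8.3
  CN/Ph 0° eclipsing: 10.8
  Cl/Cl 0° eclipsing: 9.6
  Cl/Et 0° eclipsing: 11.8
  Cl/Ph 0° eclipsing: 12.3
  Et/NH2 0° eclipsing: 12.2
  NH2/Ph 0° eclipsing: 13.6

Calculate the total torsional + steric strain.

35.7 kJ/mol

This conformer (eclipsed): NH2(0°)/CHO(0°) eclipsed 11.7; Cl(120°)/Et(120°) eclipsed 11.8; CHO(240°)/Ph(240°) eclipsed 12.2 → 35.7 kJ/mol.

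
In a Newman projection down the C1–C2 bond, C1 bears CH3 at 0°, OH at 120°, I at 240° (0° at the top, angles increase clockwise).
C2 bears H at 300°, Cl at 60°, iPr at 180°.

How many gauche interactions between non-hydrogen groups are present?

4

Non-H gauche pairs: CH3(0°)/Cl(60°); OH(120°)/Cl(60°); OH(120°)/iPr(180°); I(240°)/iPr(180°) — 4 interactions.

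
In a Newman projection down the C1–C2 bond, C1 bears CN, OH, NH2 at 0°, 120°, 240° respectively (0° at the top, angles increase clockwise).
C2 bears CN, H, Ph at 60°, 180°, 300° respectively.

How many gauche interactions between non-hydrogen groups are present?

Non-H gauche pairs: CN(0°)/CN(60°); CN(0°)/Ph(300°); OH(120°)/CN(60°); NH2(240°)/Ph(300°) — 4 interactions.

4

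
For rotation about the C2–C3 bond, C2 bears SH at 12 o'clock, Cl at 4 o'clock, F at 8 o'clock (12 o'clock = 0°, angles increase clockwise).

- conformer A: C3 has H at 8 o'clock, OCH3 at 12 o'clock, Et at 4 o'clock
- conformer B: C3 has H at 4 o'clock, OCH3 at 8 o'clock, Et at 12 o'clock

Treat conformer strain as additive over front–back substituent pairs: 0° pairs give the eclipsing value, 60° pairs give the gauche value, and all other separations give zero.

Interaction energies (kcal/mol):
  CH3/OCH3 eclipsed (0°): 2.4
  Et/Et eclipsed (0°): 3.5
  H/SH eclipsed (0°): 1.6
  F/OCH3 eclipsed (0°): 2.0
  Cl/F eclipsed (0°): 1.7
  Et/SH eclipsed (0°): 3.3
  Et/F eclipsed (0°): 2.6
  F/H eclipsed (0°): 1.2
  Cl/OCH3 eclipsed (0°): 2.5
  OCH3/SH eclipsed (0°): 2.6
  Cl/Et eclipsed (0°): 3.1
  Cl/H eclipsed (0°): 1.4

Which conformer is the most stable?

A (eclipsed): SH(0°)/OCH3(0°) eclipsed 2.6; Cl(120°)/Et(120°) eclipsed 3.1; F(240°)/H(240°) eclipsed 1.2 → 6.9 kcal/mol.
B (eclipsed): SH(0°)/Et(0°) eclipsed 3.3; Cl(120°)/H(120°) eclipsed 1.4; F(240°)/OCH3(240°) eclipsed 2.0 → 6.7 kcal/mol.
B has the lowest total (6.7 kcal/mol).

B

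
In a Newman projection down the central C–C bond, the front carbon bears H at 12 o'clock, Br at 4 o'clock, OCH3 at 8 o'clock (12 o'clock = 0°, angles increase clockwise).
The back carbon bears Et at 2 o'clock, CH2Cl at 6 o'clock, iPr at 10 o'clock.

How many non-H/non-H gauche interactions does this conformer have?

4

Non-H gauche pairs: Br(120°)/Et(60°); Br(120°)/CH2Cl(180°); OCH3(240°)/CH2Cl(180°); OCH3(240°)/iPr(300°) — 4 interactions.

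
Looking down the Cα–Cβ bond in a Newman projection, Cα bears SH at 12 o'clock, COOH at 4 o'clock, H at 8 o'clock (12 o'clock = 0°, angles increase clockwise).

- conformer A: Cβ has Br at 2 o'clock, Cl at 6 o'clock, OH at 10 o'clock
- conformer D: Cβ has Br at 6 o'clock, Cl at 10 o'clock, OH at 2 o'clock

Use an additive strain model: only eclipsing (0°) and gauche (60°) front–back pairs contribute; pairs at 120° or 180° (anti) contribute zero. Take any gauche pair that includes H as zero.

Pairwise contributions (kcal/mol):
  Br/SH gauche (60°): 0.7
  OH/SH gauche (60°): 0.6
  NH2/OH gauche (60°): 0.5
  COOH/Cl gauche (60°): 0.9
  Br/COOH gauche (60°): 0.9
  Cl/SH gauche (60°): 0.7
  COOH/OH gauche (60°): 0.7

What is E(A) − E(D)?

+0.2 kcal/mol

A is staggered. SH at 0° is gauche with Br at 60° (0.7); SH at 0° is gauche with OH at 300° (0.6); COOH at 120° is gauche with Br at 60° (0.9); COOH at 120° is gauche with Cl at 180° (0.9). Total 3.1 kcal/mol.
D is staggered. SH at 0° is gauche with Cl at 300° (0.7); SH at 0° is gauche with OH at 60° (0.6); COOH at 120° is gauche with Br at 180° (0.9); COOH at 120° is gauche with OH at 60° (0.7). Total 2.9 kcal/mol.
E(A) − E(D) = 3.1 − 2.9 = +0.2 kcal/mol.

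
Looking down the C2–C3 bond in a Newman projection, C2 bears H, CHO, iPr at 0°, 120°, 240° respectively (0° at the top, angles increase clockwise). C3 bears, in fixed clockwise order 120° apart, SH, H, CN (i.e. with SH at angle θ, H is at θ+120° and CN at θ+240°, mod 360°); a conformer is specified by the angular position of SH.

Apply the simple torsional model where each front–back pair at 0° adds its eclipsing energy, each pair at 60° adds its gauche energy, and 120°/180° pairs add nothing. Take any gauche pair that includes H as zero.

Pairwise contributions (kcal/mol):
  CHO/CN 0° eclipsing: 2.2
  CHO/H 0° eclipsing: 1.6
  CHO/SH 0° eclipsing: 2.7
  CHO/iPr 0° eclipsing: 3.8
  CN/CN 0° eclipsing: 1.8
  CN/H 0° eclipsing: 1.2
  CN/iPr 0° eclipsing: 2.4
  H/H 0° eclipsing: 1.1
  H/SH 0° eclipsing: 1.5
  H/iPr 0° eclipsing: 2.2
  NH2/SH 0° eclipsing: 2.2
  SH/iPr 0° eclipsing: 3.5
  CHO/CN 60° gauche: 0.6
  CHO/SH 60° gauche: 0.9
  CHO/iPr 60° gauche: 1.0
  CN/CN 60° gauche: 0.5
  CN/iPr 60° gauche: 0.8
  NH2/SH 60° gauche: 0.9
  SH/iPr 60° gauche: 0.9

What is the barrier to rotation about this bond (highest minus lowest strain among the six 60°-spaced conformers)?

SH at 0° is eclipsed. H at 0° is eclipsed with SH at 0° (1.5); CHO at 120° is eclipsed with H at 120° (1.6); iPr at 240° is eclipsed with CN at 240° (2.4). Total 5.5 kcal/mol.
SH at 60° is staggered. CHO at 120° is gauche with SH at 60° (0.9); iPr at 240° is gauche with CN at 300° (0.8). Total 1.7 kcal/mol.
SH at 120° is eclipsed. H at 0° is eclipsed with CN at 0° (1.2); CHO at 120° is eclipsed with SH at 120° (2.7); iPr at 240° is eclipsed with H at 240° (2.2). Total 6.1 kcal/mol.
SH at 180° is staggered. CHO at 120° is gauche with SH at 180° (0.9); CHO at 120° is gauche with CN at 60° (0.6); iPr at 240° is gauche with SH at 180° (0.9). Total 2.4 kcal/mol.
SH at 240° is eclipsed. H at 0° is eclipsed with H at 0° (1.1); CHO at 120° is eclipsed with CN at 120° (2.2); iPr at 240° is eclipsed with SH at 240° (3.5). Total 6.8 kcal/mol.
SH at 300° is staggered. CHO at 120° is gauche with CN at 180° (0.6); iPr at 240° is gauche with SH at 300° (0.9); iPr at 240° is gauche with CN at 180° (0.8). Total 2.3 kcal/mol.
Max at 240° (6.8 kcal/mol), min at 60° (1.7 kcal/mol); barrier = 5.1 kcal/mol.

5.1 kcal/mol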